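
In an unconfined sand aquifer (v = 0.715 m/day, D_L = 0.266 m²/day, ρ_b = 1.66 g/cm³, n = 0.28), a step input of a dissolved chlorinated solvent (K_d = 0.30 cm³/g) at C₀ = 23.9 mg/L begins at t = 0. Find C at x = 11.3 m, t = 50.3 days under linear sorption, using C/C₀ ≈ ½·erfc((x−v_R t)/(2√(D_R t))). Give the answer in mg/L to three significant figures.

16.8 mg/L

Retardation factor R = 1 + ρ_b·K_d/n = 1 + 1.66 × 0.30/0.28 = 2.779.
Sorption retards both mechanisms: v_R = v/R = 0.2573 m/day, D_R = D/R = 0.09572 m²/day.
v_R·t = 0.2573 × 50.3 = 12.94219 m; 2√(D_R t) = 4.388 m; argument = (11.3 − 12.94219)/4.388 = -0.3742.
C = C₀ × ½·erfc(-0.3742) = 23.9 × 0.7017 = 16.8 mg/L.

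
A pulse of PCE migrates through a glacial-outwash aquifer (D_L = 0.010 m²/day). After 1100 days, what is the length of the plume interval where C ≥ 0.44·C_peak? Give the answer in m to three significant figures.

12.0 m

The plume is Gaussian with σ = √(2Dt) = √(2 × 0.010 × 1100) = 4.690 m.
C/C_peak = exp(−Δx²/(2σ²)) = 0.44 ⇒ Δx = σ·√(−2 ln 0.44) = 4.690 × 1.281 = 6.008 m.
Width = 2Δx = 12.0 m.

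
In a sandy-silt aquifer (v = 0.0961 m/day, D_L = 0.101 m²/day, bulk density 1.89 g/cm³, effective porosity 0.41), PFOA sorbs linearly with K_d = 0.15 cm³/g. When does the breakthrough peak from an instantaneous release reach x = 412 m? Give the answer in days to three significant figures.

7230 days

Retardation factor R = 1 + ρ_b·K_d/n = 1 + 1.89 × 0.15/0.41 = 1.691.
Sorption retards both mechanisms: v_R = v/R = 0.05683 m/day, D_R = D/R = 0.05973 m²/day.
Peak time from v_R²t² + 2D_R t − x² = 0: t = (√(D_R² + v_R²x²) − D_R)/v_R².
√(D_R² + v_R²x²) = √(0.05973² + 0.05683² × 412²) = 23.41; v_R² = 0.003230.
t = (23.41 − 0.05973)/0.003230 = 7230 days.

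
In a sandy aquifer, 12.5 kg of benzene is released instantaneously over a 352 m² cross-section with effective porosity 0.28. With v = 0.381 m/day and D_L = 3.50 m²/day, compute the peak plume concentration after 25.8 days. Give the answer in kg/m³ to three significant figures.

The peak of an instantaneous 1D plume sits at x = vt; there the Gaussian factor is 1 and C_max = M/(n_e·A·√(4πDt)), where n_e·A is the pore area the mass is dissolved in.
√(4πDt) = √(4π × 3.50 × 25.8) = 33.69 m, so C_max = 12.5/(0.28 × 352 × 33.69) = 0.00376 kg/m³.

0.00376 kg/m³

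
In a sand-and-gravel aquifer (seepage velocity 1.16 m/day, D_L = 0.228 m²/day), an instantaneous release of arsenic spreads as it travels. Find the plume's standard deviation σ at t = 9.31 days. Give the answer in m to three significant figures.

Dispersive spreading gives a Gaussian with σ² = 2Dt; advection only shifts the center.
σ = √(2 × 0.228 × 9.31) = 2.06 m.

2.06 m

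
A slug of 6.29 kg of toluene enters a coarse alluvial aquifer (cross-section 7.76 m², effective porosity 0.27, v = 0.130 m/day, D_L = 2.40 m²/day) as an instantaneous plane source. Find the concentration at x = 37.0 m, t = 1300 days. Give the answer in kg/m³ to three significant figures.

0.00375 kg/m³

For an instantaneous plane source, C(x,t) = M/(n_e·A·√(4πDt)) · exp(−(x−vt)²/(4Dt)), with n_e·A the pore (flow) area.
Plume center vt = 0.130 × 1300 = 169 m, so the well at 37.0 m is 132 m upgradient of the peak.
√(4πDt) = 198.0 m, giving peak height M/(n_e·A·√(4πDt)) = 6.29/(0.27 × 7.76 × 198.0) = 0.01516 kg/m³.
(x−vt)²/(4Dt) = (-132)²/(4 × 2.40 × 1300) = 1.396; exp(−1.396) = 0.2476.
C = 0.01516 × 0.2476 = 0.00375 kg/m³.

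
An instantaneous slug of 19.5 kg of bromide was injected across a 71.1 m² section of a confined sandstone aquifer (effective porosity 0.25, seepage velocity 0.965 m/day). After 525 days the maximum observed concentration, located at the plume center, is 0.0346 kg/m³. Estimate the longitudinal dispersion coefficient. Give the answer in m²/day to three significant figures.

At the plume center C_max = M/(n_e·A·√(4πDt)), so D = M²/(4πt·(n_e·A·C_max)²).
n_e·A·C_max = 0.25 × 71.1 × 0.0346 = 0.6150 kg/m.
D = 19.5²/(4π × 525 × 0.6150²) = 0.152 m²/day.

0.152 m²/day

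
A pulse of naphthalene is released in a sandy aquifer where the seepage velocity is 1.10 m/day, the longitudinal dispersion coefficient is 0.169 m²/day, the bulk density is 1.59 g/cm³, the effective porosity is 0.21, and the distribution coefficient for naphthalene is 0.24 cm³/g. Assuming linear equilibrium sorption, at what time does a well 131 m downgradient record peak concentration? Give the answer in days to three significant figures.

335 days

Retardation factor R = 1 + ρ_b·K_d/n = 1 + 1.59 × 0.24/0.21 = 2.817.
Sorption retards both mechanisms: v_R = v/R = 0.3905 m/day, D_R = D/R = 0.05999 m²/day.
Peak time from v_R²t² + 2D_R t − x² = 0: t = (√(D_R² + v_R²x²) − D_R)/v_R².
√(D_R² + v_R²x²) = √(0.05999² + 0.3905² × 131²) = 51.16; v_R² = 0.1525.
t = (51.16 − 0.05999)/0.1525 = 335 days.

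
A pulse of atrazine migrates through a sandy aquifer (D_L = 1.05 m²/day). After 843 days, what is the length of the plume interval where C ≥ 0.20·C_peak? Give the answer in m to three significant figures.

The plume is Gaussian with σ = √(2Dt) = √(2 × 1.05 × 843) = 42.07 m.
C/C_peak = exp(−Δx²/(2σ²)) = 0.20 ⇒ Δx = σ·√(−2 ln 0.20) = 42.07 × 1.794 = 75.47 m.
Width = 2Δx = 151 m.

151 m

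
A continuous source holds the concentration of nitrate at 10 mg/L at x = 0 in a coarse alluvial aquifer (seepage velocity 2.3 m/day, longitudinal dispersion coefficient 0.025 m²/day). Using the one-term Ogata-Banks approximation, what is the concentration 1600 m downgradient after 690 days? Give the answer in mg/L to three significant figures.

0.134 mg/L

For a continuous step input, C/C₀ ≈ ½·erfc((x−vt)/(2√(Dt))).
vt = 2.3 × 690 = 1587 m and 2√(Dt) = 2√(0.025 × 690) = 8.307 m.
Argument (x−vt)/(2√(Dt)) = (1600 − 1587)/8.307 = 1.565; ½·erfc(1.565) = 0.01344.
C = 10 × 0.01344 = 0.134 mg/L.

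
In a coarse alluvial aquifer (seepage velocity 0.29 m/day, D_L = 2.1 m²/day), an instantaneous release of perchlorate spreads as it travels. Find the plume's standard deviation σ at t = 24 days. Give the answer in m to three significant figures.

Dispersive spreading gives a Gaussian with σ² = 2Dt; advection only shifts the center.
σ = √(2 × 2.1 × 24) = 10.0 m.

10.0 m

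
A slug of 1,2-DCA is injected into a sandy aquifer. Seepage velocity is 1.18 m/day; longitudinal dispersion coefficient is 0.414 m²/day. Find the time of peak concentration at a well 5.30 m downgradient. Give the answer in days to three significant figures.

For the 1D instantaneous-source solution, setting ∂C/∂t = 0 at fixed x gives v²t² + 2Dt − x² = 0, so t = (√(D² + v²x²) − D)/v².
√(D² + v²x²) = √(0.414² + 1.18² × 5.30²) = 6.268; v² = 1.3924.
t = (6.268 − 0.414)/1.3924 = 4.20 days (vs. the pure-advection estimate x/v = 4.49 d).

4.20 days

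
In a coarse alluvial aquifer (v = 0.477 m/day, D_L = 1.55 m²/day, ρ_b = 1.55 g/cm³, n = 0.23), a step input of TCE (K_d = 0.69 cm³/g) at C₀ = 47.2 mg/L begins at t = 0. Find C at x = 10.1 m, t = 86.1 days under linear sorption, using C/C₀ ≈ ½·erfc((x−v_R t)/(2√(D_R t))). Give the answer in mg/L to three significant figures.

16.1 mg/L

Retardation factor R = 1 + ρ_b·K_d/n = 1 + 1.55 × 0.69/0.23 = 5.650.
Sorption retards both mechanisms: v_R = v/R = 0.08442 m/day, D_R = D/R = 0.2743 m²/day.
v_R·t = 0.08442 × 86.1 = 7.268562 m; 2√(D_R t) = 9.720 m; argument = (10.1 − 7.268562)/9.720 = 0.2913.
C = C₀ × ½·erfc(0.2913) = 47.2 × 0.3402 = 16.1 mg/L.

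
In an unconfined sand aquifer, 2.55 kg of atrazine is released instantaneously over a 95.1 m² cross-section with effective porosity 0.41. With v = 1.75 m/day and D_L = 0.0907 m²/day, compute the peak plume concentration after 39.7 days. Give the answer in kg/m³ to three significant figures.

0.00972 kg/m³

The peak of an instantaneous 1D plume sits at x = vt; there the Gaussian factor is 1 and C_max = M/(n_e·A·√(4πDt)), where n_e·A is the pore area the mass is dissolved in.
√(4πDt) = √(4π × 0.0907 × 39.7) = 6.727 m, so C_max = 2.55/(0.41 × 95.1 × 6.727) = 0.00972 kg/m³.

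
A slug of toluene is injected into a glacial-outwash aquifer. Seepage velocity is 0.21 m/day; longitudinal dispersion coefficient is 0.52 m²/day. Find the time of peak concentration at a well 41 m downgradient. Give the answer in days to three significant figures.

184 days

For the 1D instantaneous-source solution, setting ∂C/∂t = 0 at fixed x gives v²t² + 2Dt − x² = 0, so t = (√(D² + v²x²) − D)/v².
√(D² + v²x²) = √(0.52² + 0.21² × 41²) = 8.626; v² = 0.0441.
t = (8.626 − 0.52)/0.0441 = 184 days (vs. the pure-advection estimate x/v = 195 d).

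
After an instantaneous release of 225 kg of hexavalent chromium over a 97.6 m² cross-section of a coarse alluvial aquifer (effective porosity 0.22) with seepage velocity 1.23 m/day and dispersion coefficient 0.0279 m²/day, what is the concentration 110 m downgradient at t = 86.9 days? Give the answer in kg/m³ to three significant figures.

For an instantaneous plane source, C(x,t) = M/(n_e·A·√(4πDt)) · exp(−(x−vt)²/(4Dt)), with n_e·A the pore (flow) area.
Plume center vt = 1.23 × 86.9 = 106.887 m, so the well at 110 m is 3.113 m downgradient of the peak.
√(4πDt) = 5.520 m, giving peak height M/(n_e·A·√(4πDt)) = 225/(0.22 × 97.6 × 5.520) = 1.898 kg/m³.
(x−vt)²/(4Dt) = (3.113)²/(4 × 0.0279 × 86.9) = 0.9993; exp(−0.9993) = 0.3681.
C = 1.898 × 0.3681 = 0.699 kg/m³.

0.699 kg/m³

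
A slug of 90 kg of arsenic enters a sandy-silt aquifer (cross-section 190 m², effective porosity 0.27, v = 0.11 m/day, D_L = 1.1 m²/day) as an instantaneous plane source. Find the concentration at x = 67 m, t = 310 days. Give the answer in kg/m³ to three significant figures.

For an instantaneous plane source, C(x,t) = M/(n_e·A·√(4πDt)) · exp(−(x−vt)²/(4Dt)), with n_e·A the pore (flow) area.
Plume center vt = 0.11 × 310 = 34.1 m, so the well at 67 m is 32.9 m downgradient of the peak.
√(4πDt) = 65.46 m, giving peak height M/(n_e·A·√(4πDt)) = 90/(0.27 × 190 × 65.46) = 0.02680 kg/m³.
(x−vt)²/(4Dt) = (32.9)²/(4 × 1.1 × 310) = 0.7936; exp(−0.7936) = 0.4522.
C = 0.02680 × 0.4522 = 0.0121 kg/m³.

0.0121 kg/m³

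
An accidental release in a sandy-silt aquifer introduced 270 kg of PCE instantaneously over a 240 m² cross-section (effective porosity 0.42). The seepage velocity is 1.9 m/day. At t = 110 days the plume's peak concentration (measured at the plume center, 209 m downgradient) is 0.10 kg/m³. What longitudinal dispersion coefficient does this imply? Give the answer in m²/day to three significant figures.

0.519 m²/day

At the plume center C_max = M/(n_e·A·√(4πDt)), so D = M²/(4πt·(n_e·A·C_max)²).
n_e·A·C_max = 0.42 × 240 × 0.10 = 10.08 kg/m.
D = 270²/(4π × 110 × 10.08²) = 0.519 m²/day.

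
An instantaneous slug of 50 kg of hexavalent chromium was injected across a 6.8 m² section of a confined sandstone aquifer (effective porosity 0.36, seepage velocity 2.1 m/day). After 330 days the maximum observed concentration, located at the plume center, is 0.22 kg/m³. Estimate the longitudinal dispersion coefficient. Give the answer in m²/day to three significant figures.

2.08 m²/day

At the plume center C_max = M/(n_e·A·√(4πDt)), so D = M²/(4πt·(n_e·A·C_max)²).
n_e·A·C_max = 0.36 × 6.8 × 0.22 = 0.5386 kg/m.
D = 50²/(4π × 330 × 0.5386²) = 2.08 m²/day.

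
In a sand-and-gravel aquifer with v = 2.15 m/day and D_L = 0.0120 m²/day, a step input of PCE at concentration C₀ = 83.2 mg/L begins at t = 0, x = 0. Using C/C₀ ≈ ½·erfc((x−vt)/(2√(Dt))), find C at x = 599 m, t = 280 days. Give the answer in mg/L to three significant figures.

72.9 mg/L

For a continuous step input, C/C₀ ≈ ½·erfc((x−vt)/(2√(Dt))).
vt = 2.15 × 280 = 602 m and 2√(Dt) = 2√(0.0120 × 280) = 3.666 m.
Argument (x−vt)/(2√(Dt)) = (599 − 602)/3.666 = -0.8183; ½·erfc(-0.8183) = 0.8764.
C = 83.2 × 0.8764 = 72.9 mg/L.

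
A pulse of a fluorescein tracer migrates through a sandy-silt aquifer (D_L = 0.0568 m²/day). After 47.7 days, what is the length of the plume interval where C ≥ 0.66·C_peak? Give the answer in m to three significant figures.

The plume is Gaussian with σ = √(2Dt) = √(2 × 0.0568 × 47.7) = 2.328 m.
C/C_peak = exp(−Δx²/(2σ²)) = 0.66 ⇒ Δx = σ·√(−2 ln 0.66) = 2.328 × 0.9116 = 2.122 m.
Width = 2Δx = 4.24 m.

4.24 m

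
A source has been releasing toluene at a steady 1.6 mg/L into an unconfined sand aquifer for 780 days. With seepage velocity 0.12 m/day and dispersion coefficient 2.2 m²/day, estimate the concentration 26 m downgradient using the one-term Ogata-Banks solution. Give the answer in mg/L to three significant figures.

For a continuous step input, C/C₀ ≈ ½·erfc((x−vt)/(2√(Dt))).
vt = 0.12 × 780 = 93.6 m and 2√(Dt) = 2√(2.2 × 780) = 82.85 m.
Argument (x−vt)/(2√(Dt)) = (26 − 93.6)/82.85 = -0.8159; ½·erfc(-0.8159) = 0.8757.
C = 1.6 × 0.8757 = 1.40 mg/L.

1.40 mg/L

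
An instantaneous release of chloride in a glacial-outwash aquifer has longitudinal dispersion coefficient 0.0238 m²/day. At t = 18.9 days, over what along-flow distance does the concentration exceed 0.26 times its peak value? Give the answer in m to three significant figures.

3.11 m

The plume is Gaussian with σ = √(2Dt) = √(2 × 0.0238 × 18.9) = 0.9485 m.
C/C_peak = exp(−Δx²/(2σ²)) = 0.26 ⇒ Δx = σ·√(−2 ln 0.26) = 0.9485 × 1.641 = 1.556 m.
Width = 2Δx = 3.11 m.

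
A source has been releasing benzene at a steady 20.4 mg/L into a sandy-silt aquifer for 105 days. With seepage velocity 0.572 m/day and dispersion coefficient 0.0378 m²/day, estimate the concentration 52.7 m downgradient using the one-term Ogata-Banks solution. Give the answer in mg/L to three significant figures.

20.3 mg/L

For a continuous step input, C/C₀ ≈ ½·erfc((x−vt)/(2√(Dt))).
vt = 0.572 × 105 = 60.06 m and 2√(Dt) = 2√(0.0378 × 105) = 3.984 m.
Argument (x−vt)/(2√(Dt)) = (52.7 − 60.06)/3.984 = -1.847; ½·erfc(-1.847) = 0.9955.
C = 20.4 × 0.9955 = 20.3 mg/L.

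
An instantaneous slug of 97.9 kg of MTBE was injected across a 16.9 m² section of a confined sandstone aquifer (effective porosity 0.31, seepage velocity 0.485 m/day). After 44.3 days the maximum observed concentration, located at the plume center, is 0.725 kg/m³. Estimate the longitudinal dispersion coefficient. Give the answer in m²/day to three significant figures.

At the plume center C_max = M/(n_e·A·√(4πDt)), so D = M²/(4πt·(n_e·A·C_max)²).
n_e·A·C_max = 0.31 × 16.9 × 0.725 = 3.798 kg/m.
D = 97.9²/(4π × 44.3 × 3.798²) = 1.19 m²/day.

1.19 m²/day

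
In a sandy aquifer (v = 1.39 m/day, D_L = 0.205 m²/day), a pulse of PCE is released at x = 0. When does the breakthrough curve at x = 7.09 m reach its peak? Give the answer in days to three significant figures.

5.00 days

For the 1D instantaneous-source solution, setting ∂C/∂t = 0 at fixed x gives v²t² + 2Dt − x² = 0, so t = (√(D² + v²x²) − D)/v².
√(D² + v²x²) = √(0.205² + 1.39² × 7.09²) = 9.857; v² = 1.9321.
t = (9.857 − 0.205)/1.9321 = 5.00 days (vs. the pure-advection estimate x/v = 5.10 d).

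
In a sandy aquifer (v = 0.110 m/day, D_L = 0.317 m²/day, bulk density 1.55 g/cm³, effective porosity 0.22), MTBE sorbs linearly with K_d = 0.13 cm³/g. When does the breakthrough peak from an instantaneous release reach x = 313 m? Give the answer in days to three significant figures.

5400 days

Retardation factor R = 1 + ρ_b·K_d/n = 1 + 1.55 × 0.13/0.22 = 1.916.
Sorption retards both mechanisms: v_R = v/R = 0.05741 m/day, D_R = D/R = 0.1654 m²/day.
Peak time from v_R²t² + 2D_R t − x² = 0: t = (√(D_R² + v_R²x²) − D_R)/v_R².
√(D_R² + v_R²x²) = √(0.1654² + 0.05741² × 313²) = 17.97; v_R² = 0.003296.
t = (17.97 − 0.1654)/0.003296 = 5400 days.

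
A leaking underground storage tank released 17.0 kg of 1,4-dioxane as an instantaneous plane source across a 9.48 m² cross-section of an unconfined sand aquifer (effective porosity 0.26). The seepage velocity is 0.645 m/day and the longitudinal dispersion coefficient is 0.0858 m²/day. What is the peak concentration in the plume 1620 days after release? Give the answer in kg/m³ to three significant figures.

0.165 kg/m³

The peak of an instantaneous 1D plume sits at x = vt; there the Gaussian factor is 1 and C_max = M/(n_e·A·√(4πDt)), where n_e·A is the pore area the mass is dissolved in.
√(4πDt) = √(4π × 0.0858 × 1620) = 41.79 m, so C_max = 17.0/(0.26 × 9.48 × 41.79) = 0.165 kg/m³.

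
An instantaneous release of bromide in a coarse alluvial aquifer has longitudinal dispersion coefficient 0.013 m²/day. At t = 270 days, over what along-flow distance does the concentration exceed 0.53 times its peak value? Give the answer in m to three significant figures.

The plume is Gaussian with σ = √(2Dt) = √(2 × 0.013 × 270) = 2.650 m.
C/C_peak = exp(−Δx²/(2σ²)) = 0.53 ⇒ Δx = σ·√(−2 ln 0.53) = 2.650 × 1.127 = 2.987 m.
Width = 2Δx = 5.97 m.

5.97 m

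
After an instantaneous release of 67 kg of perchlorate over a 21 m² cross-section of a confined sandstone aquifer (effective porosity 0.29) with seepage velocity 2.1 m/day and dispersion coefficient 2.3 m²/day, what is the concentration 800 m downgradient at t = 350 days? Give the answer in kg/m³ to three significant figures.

For an instantaneous plane source, C(x,t) = M/(n_e·A·√(4πDt)) · exp(−(x−vt)²/(4Dt)), with n_e·A the pore (flow) area.
Plume center vt = 2.1 × 350 = 735 m, so the well at 800 m is 65 m downgradient of the peak.
√(4πDt) = 100.6 m, giving peak height M/(n_e·A·√(4πDt)) = 67/(0.29 × 21 × 100.6) = 0.1094 kg/m³.
(x−vt)²/(4Dt) = (65)²/(4 × 2.3 × 350) = 1.312; exp(−1.312) = 0.2693.
C = 0.1094 × 0.2693 = 0.0295 kg/m³.

0.0295 kg/m³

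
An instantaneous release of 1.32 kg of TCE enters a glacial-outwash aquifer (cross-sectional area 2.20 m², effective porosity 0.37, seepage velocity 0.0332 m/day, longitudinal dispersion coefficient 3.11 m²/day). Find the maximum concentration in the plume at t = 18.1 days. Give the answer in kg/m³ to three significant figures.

The peak of an instantaneous 1D plume sits at x = vt; there the Gaussian factor is 1 and C_max = M/(n_e·A·√(4πDt)), where n_e·A is the pore area the mass is dissolved in.
√(4πDt) = √(4π × 3.11 × 18.1) = 26.60 m, so C_max = 1.32/(0.37 × 2.20 × 26.60) = 0.0610 kg/m³.

0.0610 kg/m³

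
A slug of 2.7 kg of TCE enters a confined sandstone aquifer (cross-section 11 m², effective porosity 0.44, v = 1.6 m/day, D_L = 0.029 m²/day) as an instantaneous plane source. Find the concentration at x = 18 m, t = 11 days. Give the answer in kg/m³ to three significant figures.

For an instantaneous plane source, C(x,t) = M/(n_e·A·√(4πDt)) · exp(−(x−vt)²/(4Dt)), with n_e·A the pore (flow) area.
Plume center vt = 1.6 × 11 = 17.6 m, so the well at 18 m is 0.4 m downgradient of the peak.
√(4πDt) = 2.002 m, giving peak height M/(n_e·A·√(4πDt)) = 2.7/(0.44 × 11 × 2.002) = 0.2786 kg/m³.
(x−vt)²/(4Dt) = (0.4)²/(4 × 0.029 × 11) = 0.1254; exp(−0.1254) = 0.8821.
C = 0.2786 × 0.8821 = 0.246 kg/m³.

0.246 kg/m³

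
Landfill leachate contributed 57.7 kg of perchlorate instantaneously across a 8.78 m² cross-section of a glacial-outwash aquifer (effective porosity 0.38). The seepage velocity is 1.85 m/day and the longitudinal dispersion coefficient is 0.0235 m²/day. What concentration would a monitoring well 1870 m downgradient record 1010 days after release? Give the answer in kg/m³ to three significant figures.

For an instantaneous plane source, C(x,t) = M/(n_e·A·√(4πDt)) · exp(−(x−vt)²/(4Dt)), with n_e·A the pore (flow) area.
Plume center vt = 1.85 × 1010 = 1868.5 m, so the well at 1870 m is 1.5 m downgradient of the peak.
√(4πDt) = 17.27 m, giving peak height M/(n_e·A·√(4πDt)) = 57.7/(0.38 × 8.78 × 17.27) = 1.001 kg/m³.
(x−vt)²/(4Dt) = (1.5)²/(4 × 0.0235 × 1010) = 0.02370; exp(−0.02370) = 0.9766.
C = 1.001 × 0.9766 = 0.978 kg/m³.

0.978 kg/m³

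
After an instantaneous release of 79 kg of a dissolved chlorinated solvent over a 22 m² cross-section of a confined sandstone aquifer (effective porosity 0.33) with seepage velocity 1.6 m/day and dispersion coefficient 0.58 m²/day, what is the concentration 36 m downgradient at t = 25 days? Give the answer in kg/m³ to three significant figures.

0.612 kg/m³

For an instantaneous plane source, C(x,t) = M/(n_e·A·√(4πDt)) · exp(−(x−vt)²/(4Dt)), with n_e·A the pore (flow) area.
Plume center vt = 1.6 × 25 = 40 m, so the well at 36 m is 4 m upgradient of the peak.
√(4πDt) = 13.50 m, giving peak height M/(n_e·A·√(4πDt)) = 79/(0.33 × 22 × 13.50) = 0.8060 kg/m³.
(x−vt)²/(4Dt) = (-4)²/(4 × 0.58 × 25) = 0.2759; exp(−0.2759) = 0.7589.
C = 0.8060 × 0.7589 = 0.612 kg/m³.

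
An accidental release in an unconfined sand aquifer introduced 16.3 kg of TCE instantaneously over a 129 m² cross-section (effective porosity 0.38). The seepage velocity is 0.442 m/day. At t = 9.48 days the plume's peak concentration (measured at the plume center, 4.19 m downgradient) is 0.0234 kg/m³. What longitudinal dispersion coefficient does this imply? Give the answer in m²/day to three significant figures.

At the plume center C_max = M/(n_e·A·√(4πDt)), so D = M²/(4πt·(n_e·A·C_max)²).
n_e·A·C_max = 0.38 × 129 × 0.0234 = 1.147 kg/m.
D = 16.3²/(4π × 9.48 × 1.147²) = 1.70 m²/day.

1.70 m²/day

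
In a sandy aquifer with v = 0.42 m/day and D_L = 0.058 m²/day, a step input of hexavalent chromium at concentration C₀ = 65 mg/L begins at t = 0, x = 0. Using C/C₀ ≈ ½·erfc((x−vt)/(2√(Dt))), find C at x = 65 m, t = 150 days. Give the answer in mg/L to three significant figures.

20.5 mg/L

For a continuous step input, C/C₀ ≈ ½·erfc((x−vt)/(2√(Dt))).
vt = 0.42 × 150 = 63 m and 2√(Dt) = 2√(0.058 × 150) = 5.899 m.
Argument (x−vt)/(2√(Dt)) = (65 − 63)/5.899 = 0.3390; ½·erfc(0.3390) = 0.3158.
C = 65 × 0.3158 = 20.5 mg/L.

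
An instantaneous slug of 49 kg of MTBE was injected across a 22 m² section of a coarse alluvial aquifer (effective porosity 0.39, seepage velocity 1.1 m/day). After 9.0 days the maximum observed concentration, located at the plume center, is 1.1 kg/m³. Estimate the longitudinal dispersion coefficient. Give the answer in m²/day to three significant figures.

At the plume center C_max = M/(n_e·A·√(4πDt)), so D = M²/(4πt·(n_e·A·C_max)²).
n_e·A·C_max = 0.39 × 22 × 1.1 = 9.438 kg/m.
D = 49²/(4π × 9.0 × 9.438²) = 0.238 m²/day.

0.238 m²/day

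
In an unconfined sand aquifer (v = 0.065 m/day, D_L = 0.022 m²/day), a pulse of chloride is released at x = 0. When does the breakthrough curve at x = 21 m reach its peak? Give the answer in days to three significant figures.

For the 1D instantaneous-source solution, setting ∂C/∂t = 0 at fixed x gives v²t² + 2Dt − x² = 0, so t = (√(D² + v²x²) − D)/v².
√(D² + v²x²) = √(0.022² + 0.065² × 21²) = 1.365; v² = 0.004225.
t = (1.365 − 0.022)/0.004225 = 318 days (vs. the pure-advection estimate x/v = 323 d).

318 days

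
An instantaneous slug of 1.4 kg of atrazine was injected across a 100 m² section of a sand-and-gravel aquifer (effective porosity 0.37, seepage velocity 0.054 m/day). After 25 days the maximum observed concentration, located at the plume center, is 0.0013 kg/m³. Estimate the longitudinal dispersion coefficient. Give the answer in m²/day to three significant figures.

At the plume center C_max = M/(n_e·A·√(4πDt)), so D = M²/(4πt·(n_e·A·C_max)²).
n_e·A·C_max = 0.37 × 100 × 0.0013 = 0.04810 kg/m.
D = 1.4²/(4π × 25 × 0.04810²) = 2.70 m²/day.

2.70 m²/day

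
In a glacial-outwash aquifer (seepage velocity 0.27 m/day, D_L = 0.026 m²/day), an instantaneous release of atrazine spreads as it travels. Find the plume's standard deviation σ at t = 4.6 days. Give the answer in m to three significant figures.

Dispersive spreading gives a Gaussian with σ² = 2Dt; advection only shifts the center.
σ = √(2 × 0.026 × 4.6) = 0.489 m.

0.489 m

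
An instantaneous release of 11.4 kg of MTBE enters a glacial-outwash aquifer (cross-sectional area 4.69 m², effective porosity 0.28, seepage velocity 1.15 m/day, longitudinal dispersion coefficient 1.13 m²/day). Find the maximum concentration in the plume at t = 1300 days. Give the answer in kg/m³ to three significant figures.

The peak of an instantaneous 1D plume sits at x = vt; there the Gaussian factor is 1 and C_max = M/(n_e·A·√(4πDt)), where n_e·A is the pore area the mass is dissolved in.
√(4πDt) = √(4π × 1.13 × 1300) = 135.9 m, so C_max = 11.4/(0.28 × 4.69 × 135.9) = 0.0639 kg/m³.

0.0639 kg/m³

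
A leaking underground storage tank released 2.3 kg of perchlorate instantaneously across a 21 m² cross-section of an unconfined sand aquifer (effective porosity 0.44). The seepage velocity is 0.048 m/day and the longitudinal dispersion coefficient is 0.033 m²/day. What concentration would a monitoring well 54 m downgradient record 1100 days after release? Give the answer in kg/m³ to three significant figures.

0.0115 kg/m³

For an instantaneous plane source, C(x,t) = M/(n_e·A·√(4πDt)) · exp(−(x−vt)²/(4Dt)), with n_e·A the pore (flow) area.
Plume center vt = 0.048 × 1100 = 52.8 m, so the well at 54 m is 1.2 m downgradient of the peak.
√(4πDt) = 21.36 m, giving peak height M/(n_e·A·√(4πDt)) = 2.3/(0.44 × 21 × 21.36) = 0.01165 kg/m³.
(x−vt)²/(4Dt) = (1.2)²/(4 × 0.033 × 1100) = 0.009917; exp(−0.009917) = 0.9901.
C = 0.01165 × 0.9901 = 0.0115 kg/m³.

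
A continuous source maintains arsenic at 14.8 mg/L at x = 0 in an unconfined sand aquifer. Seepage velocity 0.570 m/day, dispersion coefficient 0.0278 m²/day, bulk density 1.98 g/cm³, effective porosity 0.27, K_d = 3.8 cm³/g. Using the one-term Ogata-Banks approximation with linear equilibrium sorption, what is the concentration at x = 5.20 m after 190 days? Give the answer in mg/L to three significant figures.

0.123 mg/L

Retardation factor R = 1 + ρ_b·K_d/n = 1 + 1.98 × 3.8/0.27 = 28.87.
Sorption retards both mechanisms: v_R = v/R = 0.01974 m/day, D_R = D/R = 0.0009629 m²/day.
v_R·t = 0.01974 × 190 = 3.7506 m; 2√(D_R t) = 0.8555 m; argument = (5.20 − 3.7506)/0.8555 = 1.694.
C = C₀ × ½·erfc(1.694) = 14.8 × 0.008295 = 0.123 mg/L.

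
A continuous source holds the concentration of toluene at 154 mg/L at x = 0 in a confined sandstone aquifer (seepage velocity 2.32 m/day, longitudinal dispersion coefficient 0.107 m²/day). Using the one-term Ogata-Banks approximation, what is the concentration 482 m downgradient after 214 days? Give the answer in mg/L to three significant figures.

For a continuous step input, C/C₀ ≈ ½·erfc((x−vt)/(2√(Dt))).
vt = 2.32 × 214 = 496.48 m and 2√(Dt) = 2√(0.107 × 214) = 9.570 m.
Argument (x−vt)/(2√(Dt)) = (482 − 496.48)/9.570 = -1.513; ½·erfc(-1.513) = 0.9838.
C = 154 × 0.9838 = 152 mg/L.

152 mg/L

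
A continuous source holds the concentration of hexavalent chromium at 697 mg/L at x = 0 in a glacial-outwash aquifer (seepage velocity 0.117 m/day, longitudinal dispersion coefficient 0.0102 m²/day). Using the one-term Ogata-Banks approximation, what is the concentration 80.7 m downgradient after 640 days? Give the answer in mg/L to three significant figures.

For a continuous step input, C/C₀ ≈ ½·erfc((x−vt)/(2√(Dt))).
vt = 0.117 × 640 = 74.88 m and 2√(Dt) = 2√(0.0102 × 640) = 5.110 m.
Argument (x−vt)/(2√(Dt)) = (80.7 − 74.88)/5.110 = 1.139; ½·erfc(1.139) = 0.05361.
C = 697 × 0.05361 = 37.4 mg/L.

37.4 mg/L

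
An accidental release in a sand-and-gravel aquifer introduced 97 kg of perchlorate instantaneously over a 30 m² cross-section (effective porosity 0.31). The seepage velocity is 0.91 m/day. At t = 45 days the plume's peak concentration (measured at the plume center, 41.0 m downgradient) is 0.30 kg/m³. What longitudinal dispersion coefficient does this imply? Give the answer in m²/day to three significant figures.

2.14 m²/day

At the plume center C_max = M/(n_e·A·√(4πDt)), so D = M²/(4πt·(n_e·A·C_max)²).
n_e·A·C_max = 0.31 × 30 × 0.30 = 2.790 kg/m.
D = 97²/(4π × 45 × 2.790²) = 2.14 m²/day.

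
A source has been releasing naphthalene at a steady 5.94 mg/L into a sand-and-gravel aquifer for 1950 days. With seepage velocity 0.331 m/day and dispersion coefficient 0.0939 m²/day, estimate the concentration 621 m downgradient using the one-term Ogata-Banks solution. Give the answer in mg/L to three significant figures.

For a continuous step input, C/C₀ ≈ ½·erfc((x−vt)/(2√(Dt))).
vt = 0.331 × 1950 = 645.45 m and 2√(Dt) = 2√(0.0939 × 1950) = 27.06 m.
Argument (x−vt)/(2√(Dt)) = (621 − 645.45)/27.06 = -0.9035; ½·erfc(-0.9035) = 0.8993.
C = 5.94 × 0.8993 = 5.34 mg/L.

5.34 mg/L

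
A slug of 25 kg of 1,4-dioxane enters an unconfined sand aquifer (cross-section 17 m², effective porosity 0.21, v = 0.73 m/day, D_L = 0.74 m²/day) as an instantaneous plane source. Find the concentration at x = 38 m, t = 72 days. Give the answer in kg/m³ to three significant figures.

For an instantaneous plane source, C(x,t) = M/(n_e·A·√(4πDt)) · exp(−(x−vt)²/(4Dt)), with n_e·A the pore (flow) area.
Plume center vt = 0.73 × 72 = 52.56 m, so the well at 38 m is 14.56 m upgradient of the peak.
√(4πDt) = 25.88 m, giving peak height M/(n_e·A·√(4πDt)) = 25/(0.21 × 17 × 25.88) = 0.2706 kg/m³.
(x−vt)²/(4Dt) = (-14.56)²/(4 × 0.74 × 72) = 0.9947; exp(−0.9947) = 0.3698.
C = 0.2706 × 0.3698 = 0.100 kg/m³.

0.100 kg/m³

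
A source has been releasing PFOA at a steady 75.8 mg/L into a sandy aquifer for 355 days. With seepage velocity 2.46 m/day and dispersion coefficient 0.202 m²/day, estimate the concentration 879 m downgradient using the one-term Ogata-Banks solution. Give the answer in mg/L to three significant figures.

24.0 mg/L

For a continuous step input, C/C₀ ≈ ½·erfc((x−vt)/(2√(Dt))).
vt = 2.46 × 355 = 873.3 m and 2√(Dt) = 2√(0.202 × 355) = 16.94 m.
Argument (x−vt)/(2√(Dt)) = (879 − 873.3)/16.94 = 0.3365; ½·erfc(0.3365) = 0.3171.
C = 75.8 × 0.3171 = 24.0 mg/L.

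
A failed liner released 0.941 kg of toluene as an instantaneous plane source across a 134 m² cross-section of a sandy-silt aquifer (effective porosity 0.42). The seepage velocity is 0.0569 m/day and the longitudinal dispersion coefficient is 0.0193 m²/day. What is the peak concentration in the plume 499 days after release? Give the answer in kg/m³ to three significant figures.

0.00152 kg/m³

The peak of an instantaneous 1D plume sits at x = vt; there the Gaussian factor is 1 and C_max = M/(n_e·A·√(4πDt)), where n_e·A is the pore area the mass is dissolved in.
√(4πDt) = √(4π × 0.0193 × 499) = 11.00 m, so C_max = 0.941/(0.42 × 134 × 11.00) = 0.00152 kg/m³.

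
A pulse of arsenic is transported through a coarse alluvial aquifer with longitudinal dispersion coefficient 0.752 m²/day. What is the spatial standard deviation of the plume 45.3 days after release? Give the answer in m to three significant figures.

8.25 m

Dispersive spreading gives a Gaussian with σ² = 2Dt; advection only shifts the center.
σ = √(2 × 0.752 × 45.3) = 8.25 m.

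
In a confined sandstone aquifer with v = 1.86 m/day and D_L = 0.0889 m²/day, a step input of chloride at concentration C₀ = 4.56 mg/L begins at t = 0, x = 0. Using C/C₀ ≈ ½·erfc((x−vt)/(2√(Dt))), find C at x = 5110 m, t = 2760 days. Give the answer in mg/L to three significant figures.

For a continuous step input, C/C₀ ≈ ½·erfc((x−vt)/(2√(Dt))).
vt = 1.86 × 2760 = 5133.6 m and 2√(Dt) = 2√(0.0889 × 2760) = 31.33 m.
Argument (x−vt)/(2√(Dt)) = (5110 − 5133.6)/31.33 = -0.7533; ½·erfc(-0.7533) = 0.8566.
C = 4.56 × 0.8566 = 3.91 mg/L.

3.91 mg/L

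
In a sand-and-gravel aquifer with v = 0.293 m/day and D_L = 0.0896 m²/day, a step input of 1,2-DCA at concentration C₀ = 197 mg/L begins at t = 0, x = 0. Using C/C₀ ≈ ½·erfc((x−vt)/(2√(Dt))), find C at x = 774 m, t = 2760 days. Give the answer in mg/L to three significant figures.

For a continuous step input, C/C₀ ≈ ½·erfc((x−vt)/(2√(Dt))).
vt = 0.293 × 2760 = 808.68 m and 2√(Dt) = 2√(0.0896 × 2760) = 31.45 m.
Argument (x−vt)/(2√(Dt)) = (774 − 808.68)/31.45 = -1.103; ½·erfc(-1.103) = 0.9406.
C = 197 × 0.9406 = 185 mg/L.

185 mg/L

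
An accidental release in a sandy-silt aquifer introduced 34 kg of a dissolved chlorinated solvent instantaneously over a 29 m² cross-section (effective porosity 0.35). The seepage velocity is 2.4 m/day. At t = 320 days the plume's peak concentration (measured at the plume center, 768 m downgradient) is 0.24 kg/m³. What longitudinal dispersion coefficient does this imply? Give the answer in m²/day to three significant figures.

0.0484 m²/day

At the plume center C_max = M/(n_e·A·√(4πDt)), so D = M²/(4πt·(n_e·A·C_max)²).
n_e·A·C_max = 0.35 × 29 × 0.24 = 2.436 kg/m.
D = 34²/(4π × 320 × 2.436²) = 0.0484 m²/day.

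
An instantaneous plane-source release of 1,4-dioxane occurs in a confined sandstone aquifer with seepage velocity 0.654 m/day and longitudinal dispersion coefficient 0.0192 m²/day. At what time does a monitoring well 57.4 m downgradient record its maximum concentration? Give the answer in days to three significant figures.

For the 1D instantaneous-source solution, setting ∂C/∂t = 0 at fixed x gives v²t² + 2Dt − x² = 0, so t = (√(D² + v²x²) − D)/v².
√(D² + v²x²) = √(0.0192² + 0.654² × 57.4²) = 37.54; v² = 0.427716.
t = (37.54 − 0.0192)/0.427716 = 87.7 days (vs. the pure-advection estimate x/v = 87.8 d).

87.7 days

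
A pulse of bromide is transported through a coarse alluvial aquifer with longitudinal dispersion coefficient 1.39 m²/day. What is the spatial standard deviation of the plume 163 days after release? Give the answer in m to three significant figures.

Dispersive spreading gives a Gaussian with σ² = 2Dt; advection only shifts the center.
σ = √(2 × 1.39 × 163) = 21.3 m.

21.3 m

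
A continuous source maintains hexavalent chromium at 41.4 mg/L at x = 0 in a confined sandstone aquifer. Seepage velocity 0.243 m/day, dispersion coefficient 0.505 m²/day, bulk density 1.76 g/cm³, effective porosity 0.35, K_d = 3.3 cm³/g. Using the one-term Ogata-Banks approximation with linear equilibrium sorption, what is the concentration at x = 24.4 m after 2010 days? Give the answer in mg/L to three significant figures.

25.8 mg/L

Retardation factor R = 1 + ρ_b·K_d/n = 1 + 1.76 × 3.3/0.35 = 17.59.
Sorption retards both mechanisms: v_R = v/R = 0.01381 m/day, D_R = D/R = 0.02871 m²/day.
v_R·t = 0.01381 × 2010 = 27.7581 m; 2√(D_R t) = 15.19 m; argument = (24.4 − 27.7581)/15.19 = -0.2211.
C = C₀ × ½·erfc(-0.2211) = 41.4 × 0.6227 = 25.8 mg/L.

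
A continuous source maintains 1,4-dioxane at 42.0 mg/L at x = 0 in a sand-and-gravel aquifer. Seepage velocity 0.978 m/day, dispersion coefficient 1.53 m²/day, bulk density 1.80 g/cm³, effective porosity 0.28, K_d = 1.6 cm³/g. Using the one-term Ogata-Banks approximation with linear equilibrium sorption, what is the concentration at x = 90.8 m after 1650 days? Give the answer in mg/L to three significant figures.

41.7 mg/L

Retardation factor R = 1 + ρ_b·K_d/n = 1 + 1.80 × 1.6/0.28 = 11.29.
Sorption retards both mechanisms: v_R = v/R = 0.08663 m/day, D_R = D/R = 0.1355 m²/day.
v_R·t = 0.08663 × 1650 = 142.9395 m; 2√(D_R t) = 29.90 m; argument = (90.8 − 142.9395)/29.90 = -1.744.
C = C₀ × ½·erfc(-1.744) = 42.0 × 0.9932 = 41.7 mg/L.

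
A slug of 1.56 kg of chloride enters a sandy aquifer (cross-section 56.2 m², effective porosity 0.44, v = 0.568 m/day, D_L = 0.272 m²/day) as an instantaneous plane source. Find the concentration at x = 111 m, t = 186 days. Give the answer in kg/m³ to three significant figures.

0.00217 kg/m³

For an instantaneous plane source, C(x,t) = M/(n_e·A·√(4πDt)) · exp(−(x−vt)²/(4Dt)), with n_e·A the pore (flow) area.
Plume center vt = 0.568 × 186 = 105.648 m, so the well at 111 m is 5.352 m downgradient of the peak.
√(4πDt) = 25.21 m, giving peak height M/(n_e·A·√(4πDt)) = 1.56/(0.44 × 56.2 × 25.21) = 0.002502 kg/m³.
(x−vt)²/(4Dt) = (5.352)²/(4 × 0.272 × 186) = 0.1415; exp(−0.1415) = 0.8681.
C = 0.002502 × 0.8681 = 0.00217 kg/m³.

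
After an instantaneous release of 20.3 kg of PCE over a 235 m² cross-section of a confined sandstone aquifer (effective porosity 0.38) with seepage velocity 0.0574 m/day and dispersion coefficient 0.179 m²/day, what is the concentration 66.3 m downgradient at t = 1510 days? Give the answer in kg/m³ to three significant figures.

0.00266 kg/m³

For an instantaneous plane source, C(x,t) = M/(n_e·A·√(4πDt)) · exp(−(x−vt)²/(4Dt)), with n_e·A the pore (flow) area.
Plume center vt = 0.0574 × 1510 = 86.674 m, so the well at 66.3 m is 20.374 m upgradient of the peak.
√(4πDt) = 58.28 m, giving peak height M/(n_e·A·√(4πDt)) = 20.3/(0.38 × 235 × 58.28) = 0.003901 kg/m³.
(x−vt)²/(4Dt) = (-20.374)²/(4 × 0.179 × 1510) = 0.3839; exp(−0.3839) = 0.6812.
C = 0.003901 × 0.6812 = 0.00266 kg/m³.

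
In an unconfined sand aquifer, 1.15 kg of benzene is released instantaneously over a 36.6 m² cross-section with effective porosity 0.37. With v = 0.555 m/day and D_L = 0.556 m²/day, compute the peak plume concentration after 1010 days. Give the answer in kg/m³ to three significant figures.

0.00101 kg/m³

The peak of an instantaneous 1D plume sits at x = vt; there the Gaussian factor is 1 and C_max = M/(n_e·A·√(4πDt)), where n_e·A is the pore area the mass is dissolved in.
√(4πDt) = √(4π × 0.556 × 1010) = 84.00 m, so C_max = 1.15/(0.37 × 36.6 × 84.00) = 0.00101 kg/m³.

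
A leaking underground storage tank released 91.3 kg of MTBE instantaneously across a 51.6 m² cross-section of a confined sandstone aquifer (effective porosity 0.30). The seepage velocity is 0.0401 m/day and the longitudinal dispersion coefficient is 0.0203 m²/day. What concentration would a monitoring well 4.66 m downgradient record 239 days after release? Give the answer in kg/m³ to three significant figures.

0.217 kg/m³

For an instantaneous plane source, C(x,t) = M/(n_e·A·√(4πDt)) · exp(−(x−vt)²/(4Dt)), with n_e·A the pore (flow) area.
Plume center vt = 0.0401 × 239 = 9.5839 m, so the well at 4.66 m is 4.9239 m upgradient of the peak.
√(4πDt) = 7.808 m, giving peak height M/(n_e·A·√(4πDt)) = 91.3/(0.30 × 51.6 × 7.808) = 0.7554 kg/m³.
(x−vt)²/(4Dt) = (-4.9239)²/(4 × 0.0203 × 239) = 1.249; exp(−1.249) = 0.2868.
C = 0.7554 × 0.2868 = 0.217 kg/m³.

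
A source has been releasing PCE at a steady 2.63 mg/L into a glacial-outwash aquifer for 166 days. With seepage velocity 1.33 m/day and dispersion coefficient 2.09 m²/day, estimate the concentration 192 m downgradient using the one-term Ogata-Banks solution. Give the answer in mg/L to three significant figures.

For a continuous step input, C/C₀ ≈ ½·erfc((x−vt)/(2√(Dt))).
vt = 1.33 × 166 = 220.78 m and 2√(Dt) = 2√(2.09 × 166) = 37.25 m.
Argument (x−vt)/(2√(Dt)) = (192 − 220.78)/37.25 = -0.7726; ½·erfc(-0.7726) = 0.8627.
C = 2.63 × 0.8627 = 2.27 mg/L.

2.27 mg/L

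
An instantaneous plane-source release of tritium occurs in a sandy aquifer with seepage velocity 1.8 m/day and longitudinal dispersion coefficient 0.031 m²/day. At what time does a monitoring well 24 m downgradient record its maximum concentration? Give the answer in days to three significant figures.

For the 1D instantaneous-source solution, setting ∂C/∂t = 0 at fixed x gives v²t² + 2Dt − x² = 0, so t = (√(D² + v²x²) − D)/v².
√(D² + v²x²) = √(0.031² + 1.8² × 24²) = 43.20; v² = 3.24.
t = (43.20 − 0.031)/3.24 = 13.3 days (vs. the pure-advection estimate x/v = 13.3 d).

13.3 days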